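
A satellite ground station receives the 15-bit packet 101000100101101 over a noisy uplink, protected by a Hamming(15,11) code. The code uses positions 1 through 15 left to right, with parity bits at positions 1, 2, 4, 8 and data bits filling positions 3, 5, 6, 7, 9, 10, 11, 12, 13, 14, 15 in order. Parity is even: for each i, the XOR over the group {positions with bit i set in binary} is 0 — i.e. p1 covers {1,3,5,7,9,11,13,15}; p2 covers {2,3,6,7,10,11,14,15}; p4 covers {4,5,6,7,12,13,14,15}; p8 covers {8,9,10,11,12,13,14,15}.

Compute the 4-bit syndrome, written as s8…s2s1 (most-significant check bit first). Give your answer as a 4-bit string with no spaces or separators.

0001

s1 (pos 1,3,5,7,9,11,13,15): 1⊕1⊕0⊕1⊕0⊕0⊕1⊕1 = 1
s2 (pos 2,3,6,7,10,11,14,15): 0⊕1⊕0⊕1⊕1⊕0⊕0⊕1 = 0
s4 (pos 4,5,6,7,12,13,14,15): 0⊕0⊕0⊕1⊕1⊕1⊕0⊕1 = 0
s8 (pos 8,9,10,11,12,13,14,15): 0⊕0⊕1⊕0⊕1⊕1⊕0⊕1 = 0
Syndrome s8…s1 = 0001 → error at position 1.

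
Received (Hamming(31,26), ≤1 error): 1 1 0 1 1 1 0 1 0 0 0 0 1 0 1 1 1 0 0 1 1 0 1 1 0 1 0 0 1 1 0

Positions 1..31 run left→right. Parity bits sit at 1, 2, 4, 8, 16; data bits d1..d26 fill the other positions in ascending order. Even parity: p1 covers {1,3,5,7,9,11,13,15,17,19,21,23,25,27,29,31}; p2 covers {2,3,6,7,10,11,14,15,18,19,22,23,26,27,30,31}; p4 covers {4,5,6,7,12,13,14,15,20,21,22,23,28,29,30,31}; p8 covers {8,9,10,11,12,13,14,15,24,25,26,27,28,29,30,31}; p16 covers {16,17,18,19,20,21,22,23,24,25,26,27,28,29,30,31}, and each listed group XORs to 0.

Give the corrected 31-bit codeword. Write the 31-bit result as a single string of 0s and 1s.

s1 (pos 1,3,5,7,9,11,13,15,17,19,21,23,25,27,29,31): 1⊕0⊕1⊕0⊕0⊕0⊕1⊕1⊕1⊕0⊕1⊕1⊕0⊕0⊕1⊕0 = 0
s2 (pos 2,3,6,7,10,11,14,15,18,19,22,23,26,27,30,31): 1⊕0⊕1⊕0⊕0⊕0⊕0⊕1⊕0⊕0⊕0⊕1⊕1⊕0⊕1⊕0 = 0
s4 (pos 4,5,6,7,12,13,14,15,20,21,22,23,28,29,30,31): 1⊕1⊕1⊕0⊕0⊕1⊕0⊕1⊕1⊕1⊕0⊕1⊕0⊕1⊕1⊕0 = 0
s8 (pos 8,9,10,11,12,13,14,15,24,25,26,27,28,29,30,31): 1⊕0⊕0⊕0⊕0⊕1⊕0⊕1⊕1⊕0⊕1⊕0⊕0⊕1⊕1⊕0 = 1
s16 (pos 16,17,18,19,20,21,22,23,24,25,26,27,28,29,30,31): 1⊕1⊕0⊕0⊕1⊕1⊕0⊕1⊕1⊕0⊕1⊕0⊕0⊕1⊕1⊕0 = 1
Syndrome s16…s1 = 11000 → error at position 24.
Flip position 24: 1101110100001011100110110100110 → 1101110100001011100110100100110

1101110100001011100110100100110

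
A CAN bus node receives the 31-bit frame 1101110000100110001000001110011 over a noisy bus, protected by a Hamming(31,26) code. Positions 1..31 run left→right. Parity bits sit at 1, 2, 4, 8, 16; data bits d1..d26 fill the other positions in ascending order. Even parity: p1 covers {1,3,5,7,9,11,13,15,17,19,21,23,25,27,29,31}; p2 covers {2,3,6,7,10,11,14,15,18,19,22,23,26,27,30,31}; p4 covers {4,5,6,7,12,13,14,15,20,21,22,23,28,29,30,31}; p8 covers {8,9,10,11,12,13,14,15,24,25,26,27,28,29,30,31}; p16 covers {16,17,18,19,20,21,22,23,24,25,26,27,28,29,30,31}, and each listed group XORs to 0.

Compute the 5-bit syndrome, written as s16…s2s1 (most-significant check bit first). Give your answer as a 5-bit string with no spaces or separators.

00100

s1 (pos 1,3,5,7,9,11,13,15,17,19,21,23,25,27,29,31): 1⊕0⊕1⊕0⊕0⊕1⊕0⊕1⊕0⊕1⊕0⊕0⊕1⊕1⊕0⊕1 = 0
s2 (pos 2,3,6,7,10,11,14,15,18,19,22,23,26,27,30,31): 1⊕0⊕1⊕0⊕0⊕1⊕1⊕1⊕0⊕1⊕0⊕0⊕1⊕1⊕1⊕1 = 0
s4 (pos 4,5,6,7,12,13,14,15,20,21,22,23,28,29,30,31): 1⊕1⊕1⊕0⊕0⊕0⊕1⊕1⊕0⊕0⊕0⊕0⊕0⊕0⊕1⊕1 = 1
s8 (pos 8,9,10,11,12,13,14,15,24,25,26,27,28,29,30,31): 0⊕0⊕0⊕1⊕0⊕0⊕1⊕1⊕0⊕1⊕1⊕1⊕0⊕0⊕1⊕1 = 0
s16 (pos 16,17,18,19,20,21,22,23,24,25,26,27,28,29,30,31): 0⊕0⊕0⊕1⊕0⊕0⊕0⊕0⊕0⊕1⊕1⊕1⊕0⊕0⊕1⊕1 = 0
Syndrome s16…s1 = 00100 → error at position 4.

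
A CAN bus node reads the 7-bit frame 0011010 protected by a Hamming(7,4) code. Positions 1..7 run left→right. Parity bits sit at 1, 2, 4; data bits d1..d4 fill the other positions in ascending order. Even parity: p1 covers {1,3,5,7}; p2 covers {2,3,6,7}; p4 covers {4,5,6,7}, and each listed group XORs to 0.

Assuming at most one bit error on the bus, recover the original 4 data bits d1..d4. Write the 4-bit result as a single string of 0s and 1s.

1010

s1 (pos 1,3,5,7): 0⊕1⊕0⊕0 = 1
s2 (pos 2,3,6,7): 0⊕1⊕1⊕0 = 0
s4 (pos 4,5,6,7): 1⊕0⊕1⊕0 = 0
Syndrome s4…s1 = 001 → error at position 1.
Flip position 1: 0011010 → 1011010
Read data bits from positions 3,5,6,7: 1010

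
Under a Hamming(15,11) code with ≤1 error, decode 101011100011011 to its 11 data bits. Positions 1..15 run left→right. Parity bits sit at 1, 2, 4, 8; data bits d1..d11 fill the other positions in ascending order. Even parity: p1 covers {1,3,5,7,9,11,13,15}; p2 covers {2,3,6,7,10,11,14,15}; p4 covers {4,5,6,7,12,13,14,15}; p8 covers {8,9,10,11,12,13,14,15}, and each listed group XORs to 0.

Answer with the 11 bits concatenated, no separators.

11110011011

s1 (pos 1,3,5,7,9,11,13,15): 1⊕1⊕1⊕1⊕0⊕1⊕0⊕1 = 0
s2 (pos 2,3,6,7,10,11,14,15): 0⊕1⊕1⊕1⊕0⊕1⊕1⊕1 = 0
s4 (pos 4,5,6,7,12,13,14,15): 0⊕1⊕1⊕1⊕1⊕0⊕1⊕1 = 0
s8 (pos 8,9,10,11,12,13,14,15): 0⊕0⊕0⊕1⊕1⊕0⊕1⊕1 = 0
Syndrome s8…s1 = 0000 → no error.
Read data bits from positions 3,5,6,7,9,10,11,12,13,14,15: 11110011011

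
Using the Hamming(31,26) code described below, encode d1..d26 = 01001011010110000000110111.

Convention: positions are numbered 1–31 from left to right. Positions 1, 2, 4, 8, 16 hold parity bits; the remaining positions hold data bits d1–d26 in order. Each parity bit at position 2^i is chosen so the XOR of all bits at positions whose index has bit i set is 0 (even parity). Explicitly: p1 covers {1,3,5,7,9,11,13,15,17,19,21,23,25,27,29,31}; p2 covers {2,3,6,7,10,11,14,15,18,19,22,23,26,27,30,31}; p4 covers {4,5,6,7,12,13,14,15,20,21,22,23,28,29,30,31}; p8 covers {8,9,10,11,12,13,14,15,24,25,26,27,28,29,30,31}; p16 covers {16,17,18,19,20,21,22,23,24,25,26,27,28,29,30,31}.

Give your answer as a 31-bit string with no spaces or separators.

Place data at non-parity positions: p1 p2 0 p4 1 0 0 p8 1 0 1 1 0 1 0 p16 1 1 0 0 0 0 0 0 0 1 1 0 1 1 1
p1 (pos 1,3,5,7,9,11,13,15,17,19,21,23,25,27,29,31): XOR of data positions = 0⊕1⊕0⊕1⊕1⊕0⊕0⊕1⊕0⊕0⊕0⊕0⊕1⊕1⊕1 = 1
p2 (pos 2,3,6,7,10,11,14,15,18,19,22,23,26,27,30,31): XOR of data positions = 0⊕0⊕0⊕0⊕1⊕1⊕0⊕1⊕0⊕0⊕0⊕1⊕1⊕1⊕1 = 1
p4 (pos 4,5,6,7,12,13,14,15,20,21,22,23,28,29,30,31): XOR of data positions = 1⊕0⊕0⊕1⊕0⊕1⊕0⊕0⊕0⊕0⊕0⊕0⊕1⊕1⊕1 = 0
p8 (pos 8,9,10,11,12,13,14,15,24,25,26,27,28,29,30,31): XOR of data positions = 1⊕0⊕1⊕1⊕0⊕1⊕0⊕0⊕0⊕1⊕1⊕0⊕1⊕1⊕1 = 1
p16 (pos 16,17,18,19,20,21,22,23,24,25,26,27,28,29,30,31): XOR of data positions = 1⊕1⊕0⊕0⊕0⊕0⊕0⊕0⊕0⊕1⊕1⊕0⊕1⊕1⊕1 = 1
Codeword: 1100100110110101110000000110111

1100100110110101110000000110111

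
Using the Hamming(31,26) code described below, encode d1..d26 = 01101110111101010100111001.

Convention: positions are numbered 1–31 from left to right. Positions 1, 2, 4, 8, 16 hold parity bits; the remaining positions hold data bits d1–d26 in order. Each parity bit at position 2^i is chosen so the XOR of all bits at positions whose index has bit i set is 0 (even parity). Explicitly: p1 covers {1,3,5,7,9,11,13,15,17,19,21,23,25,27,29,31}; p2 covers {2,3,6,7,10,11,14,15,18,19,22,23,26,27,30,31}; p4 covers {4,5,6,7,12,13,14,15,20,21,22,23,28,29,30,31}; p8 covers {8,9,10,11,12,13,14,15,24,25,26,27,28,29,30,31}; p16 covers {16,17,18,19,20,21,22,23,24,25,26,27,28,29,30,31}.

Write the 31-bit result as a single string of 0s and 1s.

1001110011101110101010100111001

Place data at non-parity positions: p1 p2 0 p4 1 1 0 p8 1 1 1 0 1 1 1 p16 1 0 1 0 1 0 1 0 0 1 1 1 0 0 1
p1 (pos 1,3,5,7,9,11,13,15,17,19,21,23,25,27,29,31): XOR of data positions = 0⊕1⊕0⊕1⊕1⊕1⊕1⊕1⊕1⊕1⊕1⊕0⊕1⊕0⊕1 = 1
p2 (pos 2,3,6,7,10,11,14,15,18,19,22,23,26,27,30,31): XOR of data positions = 0⊕1⊕0⊕1⊕1⊕1⊕1⊕0⊕1⊕0⊕1⊕1⊕1⊕0⊕1 = 0
p4 (pos 4,5,6,7,12,13,14,15,20,21,22,23,28,29,30,31): XOR of data positions = 1⊕1⊕0⊕0⊕1⊕1⊕1⊕0⊕1⊕0⊕1⊕1⊕0⊕0⊕1 = 1
p8 (pos 8,9,10,11,12,13,14,15,24,25,26,27,28,29,30,31): XOR of data positions = 1⊕1⊕1⊕0⊕1⊕1⊕1⊕0⊕0⊕1⊕1⊕1⊕0⊕0⊕1 = 0
p16 (pos 16,17,18,19,20,21,22,23,24,25,26,27,28,29,30,31): XOR of data positions = 1⊕0⊕1⊕0⊕1⊕0⊕1⊕0⊕0⊕1⊕1⊕1⊕0⊕0⊕1 = 0
Codeword: 1001110011101110101010100111001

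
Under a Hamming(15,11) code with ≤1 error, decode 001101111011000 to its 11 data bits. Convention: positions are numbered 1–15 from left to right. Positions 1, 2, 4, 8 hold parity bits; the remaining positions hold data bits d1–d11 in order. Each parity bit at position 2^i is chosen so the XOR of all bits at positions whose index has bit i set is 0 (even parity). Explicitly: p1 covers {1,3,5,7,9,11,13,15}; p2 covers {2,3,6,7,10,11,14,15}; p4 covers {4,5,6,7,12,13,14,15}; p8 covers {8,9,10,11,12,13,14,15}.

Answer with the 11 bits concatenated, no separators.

10111011000

s1 (pos 1,3,5,7,9,11,13,15): 0⊕1⊕0⊕1⊕1⊕1⊕0⊕0 = 0
s2 (pos 2,3,6,7,10,11,14,15): 0⊕1⊕1⊕1⊕0⊕1⊕0⊕0 = 0
s4 (pos 4,5,6,7,12,13,14,15): 1⊕0⊕1⊕1⊕1⊕0⊕0⊕0 = 0
s8 (pos 8,9,10,11,12,13,14,15): 1⊕1⊕0⊕1⊕1⊕0⊕0⊕0 = 0
Syndrome s8…s1 = 0000 → no error.
Read data bits from positions 3,5,6,7,9,10,11,12,13,14,15: 10111011000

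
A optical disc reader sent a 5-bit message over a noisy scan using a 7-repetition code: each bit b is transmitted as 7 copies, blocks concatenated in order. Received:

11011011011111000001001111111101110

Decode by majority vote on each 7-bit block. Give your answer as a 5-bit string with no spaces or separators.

Block 1 (1101101): 5 ones → 1
Block 2 (1011111): 6 ones → 1
Block 3 (0000010): 1 one → 0
Block 4 (0111111): 6 ones → 1
Block 5 (1101110): 5 ones → 1

11011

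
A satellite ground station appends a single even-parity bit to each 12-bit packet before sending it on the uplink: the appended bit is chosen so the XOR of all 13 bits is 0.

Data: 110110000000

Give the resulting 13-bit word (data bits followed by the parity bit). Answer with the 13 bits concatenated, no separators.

XOR of the 12 data bits: 1⊕1⊕0⊕1⊕1⊕0⊕0⊕0⊕0⊕0⊕0⊕0 = 0
Parity bit = 0 (so all 13 bits XOR to 0).

1101100000000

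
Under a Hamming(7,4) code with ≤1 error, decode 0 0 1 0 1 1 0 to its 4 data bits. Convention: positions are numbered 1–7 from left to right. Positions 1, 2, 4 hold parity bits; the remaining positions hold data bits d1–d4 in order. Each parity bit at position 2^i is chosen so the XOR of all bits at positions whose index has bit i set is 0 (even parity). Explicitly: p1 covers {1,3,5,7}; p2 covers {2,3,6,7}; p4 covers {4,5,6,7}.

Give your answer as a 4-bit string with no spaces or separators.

s1 (pos 1,3,5,7): 0⊕1⊕1⊕0 = 0
s2 (pos 2,3,6,7): 0⊕1⊕1⊕0 = 0
s4 (pos 4,5,6,7): 0⊕1⊕1⊕0 = 0
Syndrome s4…s1 = 000 → no error.
Read data bits from positions 3,5,6,7: 1110

1110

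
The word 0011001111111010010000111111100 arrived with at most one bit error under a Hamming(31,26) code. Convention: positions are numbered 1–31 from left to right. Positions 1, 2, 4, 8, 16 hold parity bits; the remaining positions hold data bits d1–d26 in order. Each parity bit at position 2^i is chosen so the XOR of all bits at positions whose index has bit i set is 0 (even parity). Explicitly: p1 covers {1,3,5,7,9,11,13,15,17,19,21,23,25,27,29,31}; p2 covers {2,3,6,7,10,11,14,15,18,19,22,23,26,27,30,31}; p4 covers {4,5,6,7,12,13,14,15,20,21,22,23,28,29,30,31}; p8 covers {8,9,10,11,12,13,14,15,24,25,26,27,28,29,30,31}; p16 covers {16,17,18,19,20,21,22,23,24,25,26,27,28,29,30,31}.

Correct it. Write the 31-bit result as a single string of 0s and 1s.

s1 (pos 1,3,5,7,9,11,13,15,17,19,21,23,25,27,29,31): 0⊕1⊕0⊕1⊕1⊕1⊕1⊕1⊕0⊕0⊕0⊕1⊕1⊕1⊕1⊕0 = 0
s2 (pos 2,3,6,7,10,11,14,15,18,19,22,23,26,27,30,31): 0⊕1⊕0⊕1⊕1⊕1⊕0⊕1⊕1⊕0⊕0⊕1⊕1⊕1⊕0⊕0 = 1
s4 (pos 4,5,6,7,12,13,14,15,20,21,22,23,28,29,30,31): 1⊕0⊕0⊕1⊕1⊕1⊕0⊕1⊕0⊕0⊕0⊕1⊕1⊕1⊕0⊕0 = 0
s8 (pos 8,9,10,11,12,13,14,15,24,25,26,27,28,29,30,31): 1⊕1⊕1⊕1⊕1⊕1⊕0⊕1⊕1⊕1⊕1⊕1⊕1⊕1⊕0⊕0 = 1
s16 (pos 16,17,18,19,20,21,22,23,24,25,26,27,28,29,30,31): 0⊕0⊕1⊕0⊕0⊕0⊕0⊕1⊕1⊕1⊕1⊕1⊕1⊕1⊕0⊕0 = 0
Syndrome s16…s1 = 01010 → error at position 10.
Flip position 10: 0011001111111010010000111111100 → 0011001110111010010000111111100

0011001110111010010000111111100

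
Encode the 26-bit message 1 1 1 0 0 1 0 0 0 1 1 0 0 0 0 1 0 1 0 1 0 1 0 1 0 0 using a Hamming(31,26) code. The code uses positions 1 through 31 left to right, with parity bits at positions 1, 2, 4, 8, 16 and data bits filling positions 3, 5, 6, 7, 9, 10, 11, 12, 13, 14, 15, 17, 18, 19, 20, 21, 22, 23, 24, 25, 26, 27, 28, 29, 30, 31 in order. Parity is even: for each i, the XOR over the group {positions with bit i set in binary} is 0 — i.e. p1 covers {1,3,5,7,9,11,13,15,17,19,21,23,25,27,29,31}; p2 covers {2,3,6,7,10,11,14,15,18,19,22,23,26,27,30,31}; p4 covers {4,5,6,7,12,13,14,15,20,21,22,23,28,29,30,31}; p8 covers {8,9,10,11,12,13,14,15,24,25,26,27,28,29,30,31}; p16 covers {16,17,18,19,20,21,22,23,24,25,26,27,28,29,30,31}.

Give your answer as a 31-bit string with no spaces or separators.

0111110001000111000010101010100

Place data at non-parity positions: p1 p2 1 p4 1 1 0 p8 0 1 0 0 0 1 1 p16 0 0 0 0 1 0 1 0 1 0 1 0 1 0 0
p1 (pos 1,3,5,7,9,11,13,15,17,19,21,23,25,27,29,31): XOR of data positions = 1⊕1⊕0⊕0⊕0⊕0⊕1⊕0⊕0⊕1⊕1⊕1⊕1⊕1⊕0 = 0
p2 (pos 2,3,6,7,10,11,14,15,18,19,22,23,26,27,30,31): XOR of data positions = 1⊕1⊕0⊕1⊕0⊕1⊕1⊕0⊕0⊕0⊕1⊕0⊕1⊕0⊕0 = 1
p4 (pos 4,5,6,7,12,13,14,15,20,21,22,23,28,29,30,31): XOR of data positions = 1⊕1⊕0⊕0⊕0⊕1⊕1⊕0⊕1⊕0⊕1⊕0⊕1⊕0⊕0 = 1
p8 (pos 8,9,10,11,12,13,14,15,24,25,26,27,28,29,30,31): XOR of data positions = 0⊕1⊕0⊕0⊕0⊕1⊕1⊕0⊕1⊕0⊕1⊕0⊕1⊕0⊕0 = 0
p16 (pos 16,17,18,19,20,21,22,23,24,25,26,27,28,29,30,31): XOR of data positions = 0⊕0⊕0⊕0⊕1⊕0⊕1⊕0⊕1⊕0⊕1⊕0⊕1⊕0⊕0 = 1
Codeword: 0111110001000111000010101010100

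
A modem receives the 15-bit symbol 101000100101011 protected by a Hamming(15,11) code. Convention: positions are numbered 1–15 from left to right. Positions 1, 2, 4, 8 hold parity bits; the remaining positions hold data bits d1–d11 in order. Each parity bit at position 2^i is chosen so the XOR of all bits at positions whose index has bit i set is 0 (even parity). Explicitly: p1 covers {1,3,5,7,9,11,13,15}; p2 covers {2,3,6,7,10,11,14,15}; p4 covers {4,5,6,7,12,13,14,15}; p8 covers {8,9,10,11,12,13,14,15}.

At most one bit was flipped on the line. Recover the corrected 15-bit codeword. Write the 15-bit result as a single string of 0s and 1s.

s1 (pos 1,3,5,7,9,11,13,15): 1⊕1⊕0⊕1⊕0⊕0⊕0⊕1 = 0
s2 (pos 2,3,6,7,10,11,14,15): 0⊕1⊕0⊕1⊕1⊕0⊕1⊕1 = 1
s4 (pos 4,5,6,7,12,13,14,15): 0⊕0⊕0⊕1⊕1⊕0⊕1⊕1 = 0
s8 (pos 8,9,10,11,12,13,14,15): 0⊕0⊕1⊕0⊕1⊕0⊕1⊕1 = 0
Syndrome s8…s1 = 0010 → error at position 2.
Flip position 2: 101000100101011 → 111000100101011

111000100101011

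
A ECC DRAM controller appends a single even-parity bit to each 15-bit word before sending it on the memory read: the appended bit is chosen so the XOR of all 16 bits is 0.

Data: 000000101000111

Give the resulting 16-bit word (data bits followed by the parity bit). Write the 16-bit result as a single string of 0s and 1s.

XOR of the 15 data bits: 0⊕0⊕0⊕0⊕0⊕0⊕1⊕0⊕1⊕0⊕0⊕0⊕1⊕1⊕1 = 1
Parity bit = 1 (so all 16 bits XOR to 0).

0000001010001111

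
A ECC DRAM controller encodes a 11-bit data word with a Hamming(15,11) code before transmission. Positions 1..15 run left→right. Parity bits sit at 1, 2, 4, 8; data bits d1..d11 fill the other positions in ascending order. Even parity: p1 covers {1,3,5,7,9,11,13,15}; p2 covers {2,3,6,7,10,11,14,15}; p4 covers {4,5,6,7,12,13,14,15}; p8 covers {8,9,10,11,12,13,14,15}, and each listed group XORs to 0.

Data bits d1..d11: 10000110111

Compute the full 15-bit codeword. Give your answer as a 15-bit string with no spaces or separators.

011100010110111

Place data at non-parity positions: p1 p2 1 p4 0 0 0 p8 0 1 1 0 1 1 1
p1 (pos 1,3,5,7,9,11,13,15): XOR of data positions = 1⊕0⊕0⊕0⊕1⊕1⊕1 = 0
p2 (pos 2,3,6,7,10,11,14,15): XOR of data positions = 1⊕0⊕0⊕1⊕1⊕1⊕1 = 1
p4 (pos 4,5,6,7,12,13,14,15): XOR of data positions = 0⊕0⊕0⊕0⊕1⊕1⊕1 = 1
p8 (pos 8,9,10,11,12,13,14,15): XOR of data positions = 0⊕1⊕1⊕0⊕1⊕1⊕1 = 1
Codeword: 011100010110111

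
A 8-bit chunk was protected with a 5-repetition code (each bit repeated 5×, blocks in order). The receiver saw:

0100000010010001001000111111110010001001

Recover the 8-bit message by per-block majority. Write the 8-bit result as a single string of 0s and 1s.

00001100

Block 1 (01000): 1 one → 0
Block 2 (00010): 1 one → 0
Block 3 (01000): 1 one → 0
Block 4 (10010): 2 ones → 0
Block 5 (00111): 3 ones → 1
Block 6 (11111): 5 ones → 1
Block 7 (00100): 1 one → 0
Block 8 (01001): 2 ones → 0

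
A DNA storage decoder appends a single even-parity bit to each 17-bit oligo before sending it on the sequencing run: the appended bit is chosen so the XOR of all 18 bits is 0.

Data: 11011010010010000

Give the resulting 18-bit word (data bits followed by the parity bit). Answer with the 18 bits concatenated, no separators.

XOR of the 17 data bits: 1⊕1⊕0⊕1⊕1⊕0⊕1⊕0⊕0⊕1⊕0⊕0⊕1⊕0⊕0⊕0⊕0 = 1
Parity bit = 1 (so all 18 bits XOR to 0).

110110100100100001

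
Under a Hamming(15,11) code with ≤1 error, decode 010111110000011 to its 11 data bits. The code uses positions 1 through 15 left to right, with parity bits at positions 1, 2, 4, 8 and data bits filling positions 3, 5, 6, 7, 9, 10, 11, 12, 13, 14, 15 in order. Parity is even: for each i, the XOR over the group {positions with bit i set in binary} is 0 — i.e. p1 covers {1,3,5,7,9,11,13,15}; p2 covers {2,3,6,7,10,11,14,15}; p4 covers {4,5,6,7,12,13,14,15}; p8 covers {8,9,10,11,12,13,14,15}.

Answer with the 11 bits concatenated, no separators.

01110010011

s1 (pos 1,3,5,7,9,11,13,15): 0⊕0⊕1⊕1⊕0⊕0⊕0⊕1 = 1
s2 (pos 2,3,6,7,10,11,14,15): 1⊕0⊕1⊕1⊕0⊕0⊕1⊕1 = 1
s4 (pos 4,5,6,7,12,13,14,15): 1⊕1⊕1⊕1⊕0⊕0⊕1⊕1 = 0
s8 (pos 8,9,10,11,12,13,14,15): 1⊕0⊕0⊕0⊕0⊕0⊕1⊕1 = 1
Syndrome s8…s1 = 1011 → error at position 11.
Flip position 11: 010111110000011 → 010111110010011
Read data bits from positions 3,5,6,7,9,10,11,12,13,14,15: 01110010011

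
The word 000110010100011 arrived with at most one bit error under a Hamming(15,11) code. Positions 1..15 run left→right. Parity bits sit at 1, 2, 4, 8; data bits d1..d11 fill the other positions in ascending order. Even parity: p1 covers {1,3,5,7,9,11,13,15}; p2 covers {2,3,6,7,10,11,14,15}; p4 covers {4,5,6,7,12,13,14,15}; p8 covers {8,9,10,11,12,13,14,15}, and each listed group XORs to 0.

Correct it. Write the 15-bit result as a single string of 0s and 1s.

s1 (pos 1,3,5,7,9,11,13,15): 0⊕0⊕1⊕0⊕0⊕0⊕0⊕1 = 0
s2 (pos 2,3,6,7,10,11,14,15): 0⊕0⊕0⊕0⊕1⊕0⊕1⊕1 = 1
s4 (pos 4,5,6,7,12,13,14,15): 1⊕1⊕0⊕0⊕0⊕0⊕1⊕1 = 0
s8 (pos 8,9,10,11,12,13,14,15): 1⊕0⊕1⊕0⊕0⊕0⊕1⊕1 = 0
Syndrome s8…s1 = 0010 → error at position 2.
Flip position 2: 000110010100011 → 010110010100011

010110010100011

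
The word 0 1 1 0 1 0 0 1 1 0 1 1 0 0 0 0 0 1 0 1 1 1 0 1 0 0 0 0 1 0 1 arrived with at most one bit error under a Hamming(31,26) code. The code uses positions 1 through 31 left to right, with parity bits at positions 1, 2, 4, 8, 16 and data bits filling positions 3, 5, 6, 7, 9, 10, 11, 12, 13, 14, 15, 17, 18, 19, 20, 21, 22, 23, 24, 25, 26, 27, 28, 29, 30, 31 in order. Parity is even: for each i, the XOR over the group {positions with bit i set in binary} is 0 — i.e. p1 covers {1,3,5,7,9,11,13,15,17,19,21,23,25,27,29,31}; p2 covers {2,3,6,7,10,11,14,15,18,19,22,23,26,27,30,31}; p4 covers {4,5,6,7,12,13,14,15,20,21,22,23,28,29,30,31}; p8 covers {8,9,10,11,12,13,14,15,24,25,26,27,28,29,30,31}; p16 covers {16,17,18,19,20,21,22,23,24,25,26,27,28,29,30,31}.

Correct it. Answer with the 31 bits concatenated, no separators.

0110100110110000010111010000001

s1 (pos 1,3,5,7,9,11,13,15,17,19,21,23,25,27,29,31): 0⊕1⊕1⊕0⊕1⊕1⊕0⊕0⊕0⊕0⊕1⊕0⊕0⊕0⊕1⊕1 = 1
s2 (pos 2,3,6,7,10,11,14,15,18,19,22,23,26,27,30,31): 1⊕1⊕0⊕0⊕0⊕1⊕0⊕0⊕1⊕0⊕1⊕0⊕0⊕0⊕0⊕1 = 0
s4 (pos 4,5,6,7,12,13,14,15,20,21,22,23,28,29,30,31): 0⊕1⊕0⊕0⊕1⊕0⊕0⊕0⊕1⊕1⊕1⊕0⊕0⊕1⊕0⊕1 = 1
s8 (pos 8,9,10,11,12,13,14,15,24,25,26,27,28,29,30,31): 1⊕1⊕0⊕1⊕1⊕0⊕0⊕0⊕1⊕0⊕0⊕0⊕0⊕1⊕0⊕1 = 1
s16 (pos 16,17,18,19,20,21,22,23,24,25,26,27,28,29,30,31): 0⊕0⊕1⊕0⊕1⊕1⊕1⊕0⊕1⊕0⊕0⊕0⊕0⊕1⊕0⊕1 = 1
Syndrome s16…s1 = 11101 → error at position 29.
Flip position 29: 0110100110110000010111010000101 → 0110100110110000010111010000001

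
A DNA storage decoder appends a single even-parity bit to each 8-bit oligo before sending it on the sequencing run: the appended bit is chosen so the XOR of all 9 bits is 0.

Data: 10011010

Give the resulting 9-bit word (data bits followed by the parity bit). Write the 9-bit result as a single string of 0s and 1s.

100110100

XOR of the 8 data bits: 1⊕0⊕0⊕1⊕1⊕0⊕1⊕0 = 0
Parity bit = 0 (so all 9 bits XOR to 0).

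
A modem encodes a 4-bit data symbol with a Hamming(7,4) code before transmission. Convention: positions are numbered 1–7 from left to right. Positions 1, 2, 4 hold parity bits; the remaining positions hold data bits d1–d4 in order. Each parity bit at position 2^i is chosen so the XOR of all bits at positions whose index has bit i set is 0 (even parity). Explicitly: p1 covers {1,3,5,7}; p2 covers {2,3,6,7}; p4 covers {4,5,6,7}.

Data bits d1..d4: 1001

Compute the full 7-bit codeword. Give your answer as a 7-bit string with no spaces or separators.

Place data at non-parity positions: p1 p2 1 p4 0 0 1
p1 (pos 1,3,5,7): XOR of data positions = 1⊕0⊕1 = 0
p2 (pos 2,3,6,7): XOR of data positions = 1⊕0⊕1 = 0
p4 (pos 4,5,6,7): XOR of data positions = 0⊕0⊕1 = 1
Codeword: 0011001

0011001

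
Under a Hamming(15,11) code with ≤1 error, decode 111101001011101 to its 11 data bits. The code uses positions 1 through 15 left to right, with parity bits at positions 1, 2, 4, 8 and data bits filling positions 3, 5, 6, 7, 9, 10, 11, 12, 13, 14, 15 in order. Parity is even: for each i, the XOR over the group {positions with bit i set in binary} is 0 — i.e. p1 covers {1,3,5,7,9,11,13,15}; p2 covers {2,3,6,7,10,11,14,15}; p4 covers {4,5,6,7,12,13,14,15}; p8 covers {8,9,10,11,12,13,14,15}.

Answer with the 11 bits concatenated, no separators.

10101011111

s1 (pos 1,3,5,7,9,11,13,15): 1⊕1⊕0⊕0⊕1⊕1⊕1⊕1 = 0
s2 (pos 2,3,6,7,10,11,14,15): 1⊕1⊕1⊕0⊕0⊕1⊕0⊕1 = 1
s4 (pos 4,5,6,7,12,13,14,15): 1⊕0⊕1⊕0⊕1⊕1⊕0⊕1 = 1
s8 (pos 8,9,10,11,12,13,14,15): 0⊕1⊕0⊕1⊕1⊕1⊕0⊕1 = 1
Syndrome s8…s1 = 1110 → error at position 14.
Flip position 14: 111101001011101 → 111101001011111
Read data bits from positions 3,5,6,7,9,10,11,12,13,14,15: 10101011111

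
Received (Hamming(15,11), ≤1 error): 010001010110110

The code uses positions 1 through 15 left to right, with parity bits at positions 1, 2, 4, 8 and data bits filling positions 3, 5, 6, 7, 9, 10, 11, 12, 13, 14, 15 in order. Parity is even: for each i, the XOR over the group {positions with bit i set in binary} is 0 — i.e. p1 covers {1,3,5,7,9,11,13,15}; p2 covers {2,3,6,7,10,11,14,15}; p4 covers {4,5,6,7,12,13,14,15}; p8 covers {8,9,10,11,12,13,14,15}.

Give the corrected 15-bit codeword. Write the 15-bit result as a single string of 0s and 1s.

010001010110100

s1 (pos 1,3,5,7,9,11,13,15): 0⊕0⊕0⊕0⊕0⊕1⊕1⊕0 = 0
s2 (pos 2,3,6,7,10,11,14,15): 1⊕0⊕1⊕0⊕1⊕1⊕1⊕0 = 1
s4 (pos 4,5,6,7,12,13,14,15): 0⊕0⊕1⊕0⊕0⊕1⊕1⊕0 = 1
s8 (pos 8,9,10,11,12,13,14,15): 1⊕0⊕1⊕1⊕0⊕1⊕1⊕0 = 1
Syndrome s8…s1 = 1110 → error at position 14.
Flip position 14: 010001010110110 → 010001010110100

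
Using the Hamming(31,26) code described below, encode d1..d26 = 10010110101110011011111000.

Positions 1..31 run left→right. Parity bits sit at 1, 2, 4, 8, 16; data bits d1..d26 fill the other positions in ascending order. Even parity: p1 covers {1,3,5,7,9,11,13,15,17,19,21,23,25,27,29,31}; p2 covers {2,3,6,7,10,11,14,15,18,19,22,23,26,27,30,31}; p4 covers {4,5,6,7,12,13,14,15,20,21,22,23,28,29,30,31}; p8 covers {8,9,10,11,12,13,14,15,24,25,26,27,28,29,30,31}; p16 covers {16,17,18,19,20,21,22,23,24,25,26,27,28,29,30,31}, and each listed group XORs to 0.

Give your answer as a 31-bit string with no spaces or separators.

Place data at non-parity positions: p1 p2 1 p4 0 0 1 p8 0 1 1 0 1 0 1 p16 1 1 0 0 1 1 0 1 1 1 1 1 0 0 0
p1 (pos 1,3,5,7,9,11,13,15,17,19,21,23,25,27,29,31): XOR of data positions = 1⊕0⊕1⊕0⊕1⊕1⊕1⊕1⊕0⊕1⊕0⊕1⊕1⊕0⊕0 = 1
p2 (pos 2,3,6,7,10,11,14,15,18,19,22,23,26,27,30,31): XOR of data positions = 1⊕0⊕1⊕1⊕1⊕0⊕1⊕1⊕0⊕1⊕0⊕1⊕1⊕0⊕0 = 1
p4 (pos 4,5,6,7,12,13,14,15,20,21,22,23,28,29,30,31): XOR of data positions = 0⊕0⊕1⊕0⊕1⊕0⊕1⊕0⊕1⊕1⊕0⊕1⊕0⊕0⊕0 = 0
p8 (pos 8,9,10,11,12,13,14,15,24,25,26,27,28,29,30,31): XOR of data positions = 0⊕1⊕1⊕0⊕1⊕0⊕1⊕1⊕1⊕1⊕1⊕1⊕0⊕0⊕0 = 1
p16 (pos 16,17,18,19,20,21,22,23,24,25,26,27,28,29,30,31): XOR of data positions = 1⊕1⊕0⊕0⊕1⊕1⊕0⊕1⊕1⊕1⊕1⊕1⊕0⊕0⊕0 = 1
Codeword: 1110001101101011110011011111000

1110001101101011110011011111000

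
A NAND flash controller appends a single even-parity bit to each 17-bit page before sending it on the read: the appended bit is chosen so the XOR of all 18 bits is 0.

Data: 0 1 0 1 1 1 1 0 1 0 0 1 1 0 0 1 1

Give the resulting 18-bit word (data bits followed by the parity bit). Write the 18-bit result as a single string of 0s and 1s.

010111101001100110

XOR of the 17 data bits: 0⊕1⊕0⊕1⊕1⊕1⊕1⊕0⊕1⊕0⊕0⊕1⊕1⊕0⊕0⊕1⊕1 = 0
Parity bit = 0 (so all 18 bits XOR to 0).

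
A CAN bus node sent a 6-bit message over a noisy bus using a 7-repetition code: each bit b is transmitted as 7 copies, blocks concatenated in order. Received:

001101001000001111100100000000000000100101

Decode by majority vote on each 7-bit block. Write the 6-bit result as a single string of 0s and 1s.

Block 1 (0011010): 3 ones → 0
Block 2 (0100000): 1 one → 0
Block 3 (1111100): 5 ones → 1
Block 4 (1000000): 1 one → 0
Block 5 (0000000): 0 ones → 0
Block 6 (0100101): 3 ones → 0

001000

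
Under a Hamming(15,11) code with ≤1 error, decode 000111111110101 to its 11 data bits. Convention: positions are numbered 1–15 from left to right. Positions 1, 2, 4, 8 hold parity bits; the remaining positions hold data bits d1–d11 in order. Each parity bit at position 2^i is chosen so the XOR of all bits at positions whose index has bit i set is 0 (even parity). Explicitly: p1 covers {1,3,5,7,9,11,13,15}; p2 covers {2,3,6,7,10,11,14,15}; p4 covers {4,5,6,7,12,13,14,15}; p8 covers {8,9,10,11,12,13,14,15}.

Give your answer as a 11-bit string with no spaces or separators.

s1 (pos 1,3,5,7,9,11,13,15): 0⊕0⊕1⊕1⊕1⊕1⊕1⊕1 = 0
s2 (pos 2,3,6,7,10,11,14,15): 0⊕0⊕1⊕1⊕1⊕1⊕0⊕1 = 1
s4 (pos 4,5,6,7,12,13,14,15): 1⊕1⊕1⊕1⊕0⊕1⊕0⊕1 = 0
s8 (pos 8,9,10,11,12,13,14,15): 1⊕1⊕1⊕1⊕0⊕1⊕0⊕1 = 0
Syndrome s8…s1 = 0010 → error at position 2.
Flip position 2: 000111111110101 → 010111111110101
Read data bits from positions 3,5,6,7,9,10,11,12,13,14,15: 01111110101

01111110101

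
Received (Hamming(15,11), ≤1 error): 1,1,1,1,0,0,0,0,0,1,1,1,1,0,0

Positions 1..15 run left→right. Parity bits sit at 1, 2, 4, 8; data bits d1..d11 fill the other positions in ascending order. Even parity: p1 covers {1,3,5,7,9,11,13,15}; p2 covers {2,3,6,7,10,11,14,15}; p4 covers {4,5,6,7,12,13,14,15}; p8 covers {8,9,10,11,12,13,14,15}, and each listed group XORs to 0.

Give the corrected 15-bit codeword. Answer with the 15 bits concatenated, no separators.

s1 (pos 1,3,5,7,9,11,13,15): 1⊕1⊕0⊕0⊕0⊕1⊕1⊕0 = 0
s2 (pos 2,3,6,7,10,11,14,15): 1⊕1⊕0⊕0⊕1⊕1⊕0⊕0 = 0
s4 (pos 4,5,6,7,12,13,14,15): 1⊕0⊕0⊕0⊕1⊕1⊕0⊕0 = 1
s8 (pos 8,9,10,11,12,13,14,15): 0⊕0⊕1⊕1⊕1⊕1⊕0⊕0 = 0
Syndrome s8…s1 = 0100 → error at position 4.
Flip position 4: 111100000111100 → 111000000111100

111000000111100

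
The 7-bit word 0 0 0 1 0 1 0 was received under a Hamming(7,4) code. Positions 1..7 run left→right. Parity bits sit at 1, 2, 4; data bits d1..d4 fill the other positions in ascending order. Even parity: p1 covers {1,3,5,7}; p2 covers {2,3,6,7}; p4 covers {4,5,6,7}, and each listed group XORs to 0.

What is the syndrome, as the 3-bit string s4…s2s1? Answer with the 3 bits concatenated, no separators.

s1 (pos 1,3,5,7): 0⊕0⊕0⊕0 = 0
s2 (pos 2,3,6,7): 0⊕0⊕1⊕0 = 1
s4 (pos 4,5,6,7): 1⊕0⊕1⊕0 = 0
Syndrome s4…s1 = 010 → error at position 2.

010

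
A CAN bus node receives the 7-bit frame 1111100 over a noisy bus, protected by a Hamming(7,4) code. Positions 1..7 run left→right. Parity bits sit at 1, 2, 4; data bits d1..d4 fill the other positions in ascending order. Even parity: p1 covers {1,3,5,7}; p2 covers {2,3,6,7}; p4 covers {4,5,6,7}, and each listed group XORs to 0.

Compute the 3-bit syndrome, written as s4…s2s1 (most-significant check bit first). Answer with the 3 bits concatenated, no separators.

s1 (pos 1,3,5,7): 1⊕1⊕1⊕0 = 1
s2 (pos 2,3,6,7): 1⊕1⊕0⊕0 = 0
s4 (pos 4,5,6,7): 1⊕1⊕0⊕0 = 0
Syndrome s4…s1 = 001 → error at position 1.

001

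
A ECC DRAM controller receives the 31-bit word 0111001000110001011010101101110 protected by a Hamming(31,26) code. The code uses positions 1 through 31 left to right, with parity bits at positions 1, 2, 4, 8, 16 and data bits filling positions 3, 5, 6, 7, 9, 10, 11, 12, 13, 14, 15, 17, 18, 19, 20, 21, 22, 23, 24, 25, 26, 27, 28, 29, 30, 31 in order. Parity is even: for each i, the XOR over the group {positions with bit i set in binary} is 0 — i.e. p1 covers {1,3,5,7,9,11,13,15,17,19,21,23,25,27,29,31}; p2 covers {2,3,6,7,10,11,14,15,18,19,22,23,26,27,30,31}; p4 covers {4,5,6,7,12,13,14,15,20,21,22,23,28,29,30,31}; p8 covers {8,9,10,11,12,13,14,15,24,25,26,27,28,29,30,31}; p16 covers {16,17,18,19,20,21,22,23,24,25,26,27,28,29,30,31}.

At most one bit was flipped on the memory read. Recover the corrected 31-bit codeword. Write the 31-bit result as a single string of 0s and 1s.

s1 (pos 1,3,5,7,9,11,13,15,17,19,21,23,25,27,29,31): 0⊕1⊕0⊕1⊕0⊕1⊕0⊕0⊕0⊕1⊕1⊕1⊕1⊕0⊕1⊕0 = 0
s2 (pos 2,3,6,7,10,11,14,15,18,19,22,23,26,27,30,31): 1⊕1⊕0⊕1⊕0⊕1⊕0⊕0⊕1⊕1⊕0⊕1⊕1⊕0⊕1⊕0 = 1
s4 (pos 4,5,6,7,12,13,14,15,20,21,22,23,28,29,30,31): 1⊕0⊕0⊕1⊕1⊕0⊕0⊕0⊕0⊕1⊕0⊕1⊕1⊕1⊕1⊕0 = 0
s8 (pos 8,9,10,11,12,13,14,15,24,25,26,27,28,29,30,31): 0⊕0⊕0⊕1⊕1⊕0⊕0⊕0⊕0⊕1⊕1⊕0⊕1⊕1⊕1⊕0 = 1
s16 (pos 16,17,18,19,20,21,22,23,24,25,26,27,28,29,30,31): 1⊕0⊕1⊕1⊕0⊕1⊕0⊕1⊕0⊕1⊕1⊕0⊕1⊕1⊕1⊕0 = 0
Syndrome s16…s1 = 01010 → error at position 10.
Flip position 10: 0111001000110001011010101101110 → 0111001001110001011010101101110

0111001001110001011010101101110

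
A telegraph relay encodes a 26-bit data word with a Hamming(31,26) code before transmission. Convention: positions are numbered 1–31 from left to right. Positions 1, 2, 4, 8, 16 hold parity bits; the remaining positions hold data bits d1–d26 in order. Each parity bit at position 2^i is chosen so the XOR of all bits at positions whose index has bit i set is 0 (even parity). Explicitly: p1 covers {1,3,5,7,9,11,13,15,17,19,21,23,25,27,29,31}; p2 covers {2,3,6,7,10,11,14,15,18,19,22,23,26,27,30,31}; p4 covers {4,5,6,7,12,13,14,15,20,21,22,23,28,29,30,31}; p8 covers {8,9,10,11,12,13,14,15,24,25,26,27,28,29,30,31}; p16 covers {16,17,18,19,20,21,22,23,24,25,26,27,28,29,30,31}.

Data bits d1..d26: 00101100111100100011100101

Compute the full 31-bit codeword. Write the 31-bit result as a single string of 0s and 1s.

Place data at non-parity positions: p1 p2 0 p4 0 1 0 p8 1 1 0 0 1 1 1 p16 1 0 0 1 0 0 0 1 1 1 0 0 1 0 1
p1 (pos 1,3,5,7,9,11,13,15,17,19,21,23,25,27,29,31): XOR of data positions = 0⊕0⊕0⊕1⊕0⊕1⊕1⊕1⊕0⊕0⊕0⊕1⊕0⊕1⊕1 = 1
p2 (pos 2,3,6,7,10,11,14,15,18,19,22,23,26,27,30,31): XOR of data positions = 0⊕1⊕0⊕1⊕0⊕1⊕1⊕0⊕0⊕0⊕0⊕1⊕0⊕0⊕1 = 0
p4 (pos 4,5,6,7,12,13,14,15,20,21,22,23,28,29,30,31): XOR of data positions = 0⊕1⊕0⊕0⊕1⊕1⊕1⊕1⊕0⊕0⊕0⊕0⊕1⊕0⊕1 = 1
p8 (pos 8,9,10,11,12,13,14,15,24,25,26,27,28,29,30,31): XOR of data positions = 1⊕1⊕0⊕0⊕1⊕1⊕1⊕1⊕1⊕1⊕0⊕0⊕1⊕0⊕1 = 0
p16 (pos 16,17,18,19,20,21,22,23,24,25,26,27,28,29,30,31): XOR of data positions = 1⊕0⊕0⊕1⊕0⊕0⊕0⊕1⊕1⊕1⊕0⊕0⊕1⊕0⊕1 = 1
Codeword: 1001010011001111100100011100101

1001010011001111100100011100101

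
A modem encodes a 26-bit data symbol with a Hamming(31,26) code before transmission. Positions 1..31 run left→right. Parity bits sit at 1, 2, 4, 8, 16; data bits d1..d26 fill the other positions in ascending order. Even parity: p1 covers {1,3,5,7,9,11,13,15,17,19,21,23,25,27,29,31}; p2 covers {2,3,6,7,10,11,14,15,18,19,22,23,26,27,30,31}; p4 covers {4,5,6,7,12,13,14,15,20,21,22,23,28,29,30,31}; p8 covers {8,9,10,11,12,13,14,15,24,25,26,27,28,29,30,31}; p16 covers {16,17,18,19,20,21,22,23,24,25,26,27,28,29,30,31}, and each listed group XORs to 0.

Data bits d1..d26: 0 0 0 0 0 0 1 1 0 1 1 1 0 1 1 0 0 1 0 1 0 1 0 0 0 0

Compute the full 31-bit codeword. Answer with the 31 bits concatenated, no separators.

Place data at non-parity positions: p1 p2 0 p4 0 0 0 p8 0 0 1 1 0 1 1 p16 1 0 1 1 0 0 1 0 1 0 1 0 0 0 0
p1 (pos 1,3,5,7,9,11,13,15,17,19,21,23,25,27,29,31): XOR of data positions = 0⊕0⊕0⊕0⊕1⊕0⊕1⊕1⊕1⊕0⊕1⊕1⊕1⊕0⊕0 = 1
p2 (pos 2,3,6,7,10,11,14,15,18,19,22,23,26,27,30,31): XOR of data positions = 0⊕0⊕0⊕0⊕1⊕1⊕1⊕0⊕1⊕0⊕1⊕0⊕1⊕0⊕0 = 0
p4 (pos 4,5,6,7,12,13,14,15,20,21,22,23,28,29,30,31): XOR of data positions = 0⊕0⊕0⊕1⊕0⊕1⊕1⊕1⊕0⊕0⊕1⊕0⊕0⊕0⊕0 = 1
p8 (pos 8,9,10,11,12,13,14,15,24,25,26,27,28,29,30,31): XOR of data positions = 0⊕0⊕1⊕1⊕0⊕1⊕1⊕0⊕1⊕0⊕1⊕0⊕0⊕0⊕0 = 0
p16 (pos 16,17,18,19,20,21,22,23,24,25,26,27,28,29,30,31): XOR of data positions = 1⊕0⊕1⊕1⊕0⊕0⊕1⊕0⊕1⊕0⊕1⊕0⊕0⊕0⊕0 = 0
Codeword: 1001000000110110101100101010000

1001000000110110101100101010000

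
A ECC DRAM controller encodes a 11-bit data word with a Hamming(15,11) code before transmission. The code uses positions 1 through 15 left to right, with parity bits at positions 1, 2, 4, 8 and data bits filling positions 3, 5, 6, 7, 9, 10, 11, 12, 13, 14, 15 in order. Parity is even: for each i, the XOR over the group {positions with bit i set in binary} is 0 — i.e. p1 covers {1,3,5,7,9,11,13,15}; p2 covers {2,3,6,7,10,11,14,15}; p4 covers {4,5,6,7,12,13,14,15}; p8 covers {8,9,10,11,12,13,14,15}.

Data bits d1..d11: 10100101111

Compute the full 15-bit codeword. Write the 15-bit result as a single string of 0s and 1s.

Place data at non-parity positions: p1 p2 1 p4 0 1 0 p8 0 1 0 1 1 1 1
p1 (pos 1,3,5,7,9,11,13,15): XOR of data positions = 1⊕0⊕0⊕0⊕0⊕1⊕1 = 1
p2 (pos 2,3,6,7,10,11,14,15): XOR of data positions = 1⊕1⊕0⊕1⊕0⊕1⊕1 = 1
p4 (pos 4,5,6,7,12,13,14,15): XOR of data positions = 0⊕1⊕0⊕1⊕1⊕1⊕1 = 1
p8 (pos 8,9,10,11,12,13,14,15): XOR of data positions = 0⊕1⊕0⊕1⊕1⊕1⊕1 = 1
Codeword: 111101010101111

111101010101111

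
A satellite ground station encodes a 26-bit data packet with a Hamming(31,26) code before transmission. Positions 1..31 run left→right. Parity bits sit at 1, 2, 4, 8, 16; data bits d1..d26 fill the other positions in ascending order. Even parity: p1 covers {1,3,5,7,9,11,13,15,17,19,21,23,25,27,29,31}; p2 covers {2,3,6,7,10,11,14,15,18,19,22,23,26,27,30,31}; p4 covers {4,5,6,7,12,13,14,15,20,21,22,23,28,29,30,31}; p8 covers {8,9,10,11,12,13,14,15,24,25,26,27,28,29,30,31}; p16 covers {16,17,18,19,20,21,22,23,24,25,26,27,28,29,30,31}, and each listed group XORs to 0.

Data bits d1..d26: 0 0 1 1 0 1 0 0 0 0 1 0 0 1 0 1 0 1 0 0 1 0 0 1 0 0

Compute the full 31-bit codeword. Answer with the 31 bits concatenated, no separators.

0100011001000011001010100100100

Place data at non-parity positions: p1 p2 0 p4 0 1 1 p8 0 1 0 0 0 0 1 p16 0 0 1 0 1 0 1 0 0 1 0 0 1 0 0
p1 (pos 1,3,5,7,9,11,13,15,17,19,21,23,25,27,29,31): XOR of data positions = 0⊕0⊕1⊕0⊕0⊕0⊕1⊕0⊕1⊕1⊕1⊕0⊕0⊕1⊕0 = 0
p2 (pos 2,3,6,7,10,11,14,15,18,19,22,23,26,27,30,31): XOR of data positions = 0⊕1⊕1⊕1⊕0⊕0⊕1⊕0⊕1⊕0⊕1⊕1⊕0⊕0⊕0 = 1
p4 (pos 4,5,6,7,12,13,14,15,20,21,22,23,28,29,30,31): XOR of data positions = 0⊕1⊕1⊕0⊕0⊕0⊕1⊕0⊕1⊕0⊕1⊕0⊕1⊕0⊕0 = 0
p8 (pos 8,9,10,11,12,13,14,15,24,25,26,27,28,29,30,31): XOR of data positions = 0⊕1⊕0⊕0⊕0⊕0⊕1⊕0⊕0⊕1⊕0⊕0⊕1⊕0⊕0 = 0
p16 (pos 16,17,18,19,20,21,22,23,24,25,26,27,28,29,30,31): XOR of data positions = 0⊕0⊕1⊕0⊕1⊕0⊕1⊕0⊕0⊕1⊕0⊕0⊕1⊕0⊕0 = 1
Codeword: 0100011001000011001010100100100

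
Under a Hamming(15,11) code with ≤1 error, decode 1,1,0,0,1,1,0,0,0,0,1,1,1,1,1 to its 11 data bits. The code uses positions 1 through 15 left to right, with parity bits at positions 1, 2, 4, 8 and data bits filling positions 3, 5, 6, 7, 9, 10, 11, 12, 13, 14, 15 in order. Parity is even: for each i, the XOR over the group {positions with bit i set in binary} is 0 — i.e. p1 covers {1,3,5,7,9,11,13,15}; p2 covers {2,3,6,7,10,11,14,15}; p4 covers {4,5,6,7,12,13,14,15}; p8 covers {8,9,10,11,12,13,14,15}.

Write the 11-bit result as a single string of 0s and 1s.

s1 (pos 1,3,5,7,9,11,13,15): 1⊕0⊕1⊕0⊕0⊕1⊕1⊕1 = 1
s2 (pos 2,3,6,7,10,11,14,15): 1⊕0⊕1⊕0⊕0⊕1⊕1⊕1 = 1
s4 (pos 4,5,6,7,12,13,14,15): 0⊕1⊕1⊕0⊕1⊕1⊕1⊕1 = 0
s8 (pos 8,9,10,11,12,13,14,15): 0⊕0⊕0⊕1⊕1⊕1⊕1⊕1 = 1
Syndrome s8…s1 = 1011 → error at position 11.
Flip position 11: 110011000011111 → 110011000001111
Read data bits from positions 3,5,6,7,9,10,11,12,13,14,15: 01100001111

01100001111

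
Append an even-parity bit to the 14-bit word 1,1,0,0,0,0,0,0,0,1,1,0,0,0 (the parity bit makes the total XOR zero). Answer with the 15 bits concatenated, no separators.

XOR of the 14 data bits: 1⊕1⊕0⊕0⊕0⊕0⊕0⊕0⊕0⊕1⊕1⊕0⊕0⊕0 = 0
Parity bit = 0 (so all 15 bits XOR to 0).

110000000110000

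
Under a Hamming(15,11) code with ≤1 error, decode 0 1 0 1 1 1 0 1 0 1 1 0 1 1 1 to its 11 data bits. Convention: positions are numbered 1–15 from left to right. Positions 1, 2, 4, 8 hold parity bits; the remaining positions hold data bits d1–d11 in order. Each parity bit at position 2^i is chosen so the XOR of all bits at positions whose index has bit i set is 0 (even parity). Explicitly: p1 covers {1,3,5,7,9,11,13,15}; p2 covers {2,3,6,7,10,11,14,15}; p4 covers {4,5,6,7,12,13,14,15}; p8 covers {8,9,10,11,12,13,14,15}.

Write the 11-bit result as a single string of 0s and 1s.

01100110111

s1 (pos 1,3,5,7,9,11,13,15): 0⊕0⊕1⊕0⊕0⊕1⊕1⊕1 = 0
s2 (pos 2,3,6,7,10,11,14,15): 1⊕0⊕1⊕0⊕1⊕1⊕1⊕1 = 0
s4 (pos 4,5,6,7,12,13,14,15): 1⊕1⊕1⊕0⊕0⊕1⊕1⊕1 = 0
s8 (pos 8,9,10,11,12,13,14,15): 1⊕0⊕1⊕1⊕0⊕1⊕1⊕1 = 0
Syndrome s8…s1 = 0000 → no error.
Read data bits from positions 3,5,6,7,9,10,11,12,13,14,15: 01100110111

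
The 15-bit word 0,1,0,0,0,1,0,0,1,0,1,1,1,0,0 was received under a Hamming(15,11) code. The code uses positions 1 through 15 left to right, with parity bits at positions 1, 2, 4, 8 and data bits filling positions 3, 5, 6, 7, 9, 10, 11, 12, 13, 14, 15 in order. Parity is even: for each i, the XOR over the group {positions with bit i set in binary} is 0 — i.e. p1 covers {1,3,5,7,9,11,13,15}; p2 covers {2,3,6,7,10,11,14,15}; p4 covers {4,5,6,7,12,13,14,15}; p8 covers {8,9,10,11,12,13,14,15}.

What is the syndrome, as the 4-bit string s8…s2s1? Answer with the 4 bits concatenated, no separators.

s1 (pos 1,3,5,7,9,11,13,15): 0⊕0⊕0⊕0⊕1⊕1⊕1⊕0 = 1
s2 (pos 2,3,6,7,10,11,14,15): 1⊕0⊕1⊕0⊕0⊕1⊕0⊕0 = 1
s4 (pos 4,5,6,7,12,13,14,15): 0⊕0⊕1⊕0⊕1⊕1⊕0⊕0 = 1
s8 (pos 8,9,10,11,12,13,14,15): 0⊕1⊕0⊕1⊕1⊕1⊕0⊕0 = 0
Syndrome s8…s1 = 0111 → error at position 7.

0111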